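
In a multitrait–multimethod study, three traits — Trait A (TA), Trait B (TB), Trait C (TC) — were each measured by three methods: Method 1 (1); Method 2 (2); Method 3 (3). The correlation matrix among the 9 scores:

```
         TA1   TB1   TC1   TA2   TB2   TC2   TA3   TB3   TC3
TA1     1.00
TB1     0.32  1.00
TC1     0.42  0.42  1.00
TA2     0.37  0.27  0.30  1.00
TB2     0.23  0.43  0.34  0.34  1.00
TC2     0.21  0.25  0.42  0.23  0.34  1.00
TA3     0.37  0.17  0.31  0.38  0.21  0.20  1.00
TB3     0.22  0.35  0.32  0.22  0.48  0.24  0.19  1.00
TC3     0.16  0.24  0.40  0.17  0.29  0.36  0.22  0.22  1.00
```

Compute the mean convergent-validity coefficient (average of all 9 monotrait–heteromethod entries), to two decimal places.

0.40

Convergent values: 0.37, 0.37, 0.38, 0.43, 0.35, 0.48, 0.42, 0.40, 0.36; mean = 3.56/9 = 0.40.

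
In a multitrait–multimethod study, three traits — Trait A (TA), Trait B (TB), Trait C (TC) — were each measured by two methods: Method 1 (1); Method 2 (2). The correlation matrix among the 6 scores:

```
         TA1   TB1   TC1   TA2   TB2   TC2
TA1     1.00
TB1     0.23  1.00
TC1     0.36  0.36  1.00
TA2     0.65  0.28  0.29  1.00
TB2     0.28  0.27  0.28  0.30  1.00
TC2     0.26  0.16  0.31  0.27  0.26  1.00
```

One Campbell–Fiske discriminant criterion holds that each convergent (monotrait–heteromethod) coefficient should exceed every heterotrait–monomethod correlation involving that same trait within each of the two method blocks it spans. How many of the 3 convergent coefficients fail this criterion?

2

Each convergent coefficient versus the relevant comparison correlations:
TA (methods 1·2): 0.65 vs {0.23, 0.30, 0.36, 0.27} → pass.
TB (methods 1·2): 0.27 vs {0.23, 0.30, 0.36, 0.26} → fail.
TC (methods 1·2): 0.31 vs {0.36, 0.27, 0.36, 0.26} → fail.
2 of 3 fail.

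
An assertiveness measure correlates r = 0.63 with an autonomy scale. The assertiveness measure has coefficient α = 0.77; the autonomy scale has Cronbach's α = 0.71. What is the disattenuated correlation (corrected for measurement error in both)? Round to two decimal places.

0.85

r_true = r_obs / √(r_xx · r_yy) = 0.63 / √(0.77 × 0.71) = 0.63 / √0.5467 = 0.63 / 0.7394 ≈ 0.85.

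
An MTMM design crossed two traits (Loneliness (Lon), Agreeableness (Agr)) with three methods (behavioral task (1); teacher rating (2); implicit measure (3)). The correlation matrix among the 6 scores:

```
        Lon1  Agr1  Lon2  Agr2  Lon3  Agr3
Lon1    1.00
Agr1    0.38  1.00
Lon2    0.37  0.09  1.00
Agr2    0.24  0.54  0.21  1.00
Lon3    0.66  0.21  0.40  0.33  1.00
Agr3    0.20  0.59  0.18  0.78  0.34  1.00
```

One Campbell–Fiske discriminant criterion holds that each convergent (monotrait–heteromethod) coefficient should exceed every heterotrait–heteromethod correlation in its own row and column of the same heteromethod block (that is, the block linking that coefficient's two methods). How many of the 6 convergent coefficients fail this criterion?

Checking each validity diagonal entry against its comparison values:
Lon (methods 1·2): 0.37 vs {0.24, 0.09} → pass.
Lon (methods 1·3): 0.66 vs {0.20, 0.21} → pass.
Lon (methods 2·3): 0.40 vs {0.18, 0.33} → pass.
Agr (methods 1·2): 0.54 vs {0.09, 0.24} → pass.
Agr (methods 1·3): 0.59 vs {0.21, 0.20} → pass.
Agr (methods 2·3): 0.78 vs {0.33, 0.18} → pass.
0 of 6 fail.

0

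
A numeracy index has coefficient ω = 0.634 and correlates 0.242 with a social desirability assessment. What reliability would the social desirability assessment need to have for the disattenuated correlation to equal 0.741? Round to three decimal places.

0.168

r_true = r_obs / √(r_xx · r_yy) ⇒ 0.741 = 0.242 / √(0.634 · r_yy).
√(0.634 · r_yy) = 0.242 / 0.741 = 0.3266; 0.634 · r_yy = 0.1067; r_yy = 0.1067 / 0.634 ≈ 0.168.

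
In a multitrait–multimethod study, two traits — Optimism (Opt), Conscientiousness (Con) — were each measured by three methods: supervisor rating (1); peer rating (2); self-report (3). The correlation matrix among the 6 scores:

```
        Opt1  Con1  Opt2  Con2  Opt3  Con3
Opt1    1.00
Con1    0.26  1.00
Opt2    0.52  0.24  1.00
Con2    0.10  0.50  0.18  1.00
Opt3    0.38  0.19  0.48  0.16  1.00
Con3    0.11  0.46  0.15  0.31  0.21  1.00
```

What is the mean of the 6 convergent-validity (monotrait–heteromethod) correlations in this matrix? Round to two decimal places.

Convergent values: 0.52, 0.38, 0.48, 0.50, 0.46, 0.31; mean = 2.65/6 = 0.44.

0.44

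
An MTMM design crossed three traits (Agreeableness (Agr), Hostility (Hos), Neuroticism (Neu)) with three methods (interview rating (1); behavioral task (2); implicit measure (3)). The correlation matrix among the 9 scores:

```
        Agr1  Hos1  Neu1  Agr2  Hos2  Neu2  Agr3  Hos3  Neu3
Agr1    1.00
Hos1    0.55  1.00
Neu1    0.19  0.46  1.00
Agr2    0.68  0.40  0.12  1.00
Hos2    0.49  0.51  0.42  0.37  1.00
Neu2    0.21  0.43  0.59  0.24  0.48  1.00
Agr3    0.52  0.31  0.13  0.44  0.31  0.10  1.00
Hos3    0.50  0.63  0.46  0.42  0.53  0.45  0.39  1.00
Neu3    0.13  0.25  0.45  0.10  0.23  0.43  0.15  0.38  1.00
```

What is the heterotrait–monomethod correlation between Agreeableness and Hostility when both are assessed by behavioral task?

Different traits, same method: r(Agr2, Hos2) = 0.37.

0.37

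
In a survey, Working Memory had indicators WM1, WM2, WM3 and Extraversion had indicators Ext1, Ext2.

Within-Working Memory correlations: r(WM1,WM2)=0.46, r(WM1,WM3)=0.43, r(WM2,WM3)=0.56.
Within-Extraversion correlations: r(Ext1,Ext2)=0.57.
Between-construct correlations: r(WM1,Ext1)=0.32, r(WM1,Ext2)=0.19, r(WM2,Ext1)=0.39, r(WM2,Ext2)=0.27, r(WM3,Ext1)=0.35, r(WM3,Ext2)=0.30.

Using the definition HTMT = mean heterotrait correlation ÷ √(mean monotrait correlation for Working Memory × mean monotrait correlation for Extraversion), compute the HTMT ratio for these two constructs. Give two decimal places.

Between-construct mean = 1.82/6 = 0.3033.
Mean within-WM = 1.45/3 = 0.4833; mean within-Ext = 0.57/1 = 0.5700.
Geometric mean = √(0.4833 × 0.5700) = 0.5249.
HTMT = 0.3033 / 0.5249 = 0.58.

0.58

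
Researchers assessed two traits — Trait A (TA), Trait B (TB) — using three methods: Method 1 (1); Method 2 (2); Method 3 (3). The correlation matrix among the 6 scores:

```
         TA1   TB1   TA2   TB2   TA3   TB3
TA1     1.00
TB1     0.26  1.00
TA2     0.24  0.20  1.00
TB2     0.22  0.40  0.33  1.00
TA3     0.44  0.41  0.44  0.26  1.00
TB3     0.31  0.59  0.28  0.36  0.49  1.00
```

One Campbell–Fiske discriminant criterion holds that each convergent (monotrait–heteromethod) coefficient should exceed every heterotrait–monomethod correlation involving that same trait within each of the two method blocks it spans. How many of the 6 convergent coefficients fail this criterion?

4

Checking each validity diagonal entry against its comparison values:
TA (methods 1·2): 0.24 vs {0.26, 0.33} → fail.
TA (methods 1·3): 0.44 vs {0.26, 0.49} → fail.
TA (methods 2·3): 0.44 vs {0.33, 0.49} → fail.
TB (methods 1·2): 0.40 vs {0.26, 0.33} → pass.
TB (methods 1·3): 0.59 vs {0.26, 0.49} → pass.
TB (methods 2·3): 0.36 vs {0.33, 0.49} → fail.
4 of 6 fail.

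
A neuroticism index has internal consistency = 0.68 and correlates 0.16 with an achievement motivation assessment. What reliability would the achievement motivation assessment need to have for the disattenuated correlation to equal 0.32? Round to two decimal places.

r_true = r_obs / √(r_xx · r_yy) ⇒ 0.32 = 0.16 / √(0.68 · r_yy).
√(0.68 · r_yy) = 0.16 / 0.32 = 0.5000; 0.68 · r_yy = 0.2500; r_yy = 0.2500 / 0.68 ≈ 0.37.

0.37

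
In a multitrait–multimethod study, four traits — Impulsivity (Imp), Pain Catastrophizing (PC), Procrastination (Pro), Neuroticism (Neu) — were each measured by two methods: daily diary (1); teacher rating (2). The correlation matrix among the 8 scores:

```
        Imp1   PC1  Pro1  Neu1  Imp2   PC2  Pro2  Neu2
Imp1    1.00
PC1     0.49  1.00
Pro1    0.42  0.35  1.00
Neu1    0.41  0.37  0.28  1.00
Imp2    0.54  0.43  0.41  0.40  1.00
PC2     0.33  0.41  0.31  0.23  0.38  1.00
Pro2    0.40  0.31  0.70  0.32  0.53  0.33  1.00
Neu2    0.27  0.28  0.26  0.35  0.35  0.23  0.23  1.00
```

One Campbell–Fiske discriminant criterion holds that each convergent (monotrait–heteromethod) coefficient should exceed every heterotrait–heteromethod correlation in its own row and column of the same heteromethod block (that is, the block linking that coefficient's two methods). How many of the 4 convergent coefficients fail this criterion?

Each convergent coefficient versus the relevant comparison correlations:
Imp (methods 1·2): 0.54 vs {0.33, 0.43, 0.40, 0.41, 0.27, 0.40} → pass.
PC (methods 1·2): 0.41 vs {0.43, 0.33, 0.31, 0.31, 0.28, 0.23} → fail.
Pro (methods 1·2): 0.70 vs {0.41, 0.40, 0.31, 0.31, 0.26, 0.32} → pass.
Neu (methods 1·2): 0.35 vs {0.40, 0.27, 0.23, 0.28, 0.32, 0.26} → fail.
2 of 4 fail.

2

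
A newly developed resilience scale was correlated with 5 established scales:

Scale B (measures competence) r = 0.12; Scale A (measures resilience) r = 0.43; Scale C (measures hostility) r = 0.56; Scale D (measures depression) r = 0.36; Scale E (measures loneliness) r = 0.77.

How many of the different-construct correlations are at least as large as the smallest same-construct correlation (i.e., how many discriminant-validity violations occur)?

2

Convergent (same construct = resilience): Scale A.
Smallest convergent = 0.43. Discriminant values: 0.12, 0.56, 0.36, 0.77; count ≥ 0.43 → 2.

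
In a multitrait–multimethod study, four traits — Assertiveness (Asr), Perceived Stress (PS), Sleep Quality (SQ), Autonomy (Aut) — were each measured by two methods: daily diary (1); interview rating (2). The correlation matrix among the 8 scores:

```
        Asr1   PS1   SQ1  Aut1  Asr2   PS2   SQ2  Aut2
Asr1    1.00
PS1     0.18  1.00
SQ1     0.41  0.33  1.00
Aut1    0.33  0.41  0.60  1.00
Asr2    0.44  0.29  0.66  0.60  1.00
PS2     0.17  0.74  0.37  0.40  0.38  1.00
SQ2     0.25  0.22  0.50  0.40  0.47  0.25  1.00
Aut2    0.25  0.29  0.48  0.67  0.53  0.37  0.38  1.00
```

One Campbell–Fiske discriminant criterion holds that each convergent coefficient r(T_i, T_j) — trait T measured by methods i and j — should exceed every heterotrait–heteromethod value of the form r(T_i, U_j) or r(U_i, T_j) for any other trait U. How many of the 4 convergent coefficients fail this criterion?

2

Checking each validity diagonal entry against its comparison values:
Asr (methods 1·2): 0.44 vs {0.17, 0.29, 0.25, 0.66, 0.25, 0.60} → fail.
PS (methods 1·2): 0.74 vs {0.29, 0.17, 0.22, 0.37, 0.29, 0.40} → pass.
SQ (methods 1·2): 0.50 vs {0.66, 0.25, 0.37, 0.22, 0.48, 0.40} → fail.
Aut (methods 1·2): 0.67 vs {0.60, 0.25, 0.40, 0.29, 0.40, 0.48} → pass.
2 of 4 fail.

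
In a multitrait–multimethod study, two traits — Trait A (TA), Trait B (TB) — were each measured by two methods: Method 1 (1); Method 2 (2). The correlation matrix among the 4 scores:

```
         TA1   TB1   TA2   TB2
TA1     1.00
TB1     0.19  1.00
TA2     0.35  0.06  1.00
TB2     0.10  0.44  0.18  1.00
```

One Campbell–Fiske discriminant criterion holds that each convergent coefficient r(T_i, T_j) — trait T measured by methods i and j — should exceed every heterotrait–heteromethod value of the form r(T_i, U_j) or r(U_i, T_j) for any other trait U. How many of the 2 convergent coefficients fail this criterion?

0

Checking each validity diagonal entry against its comparison values:
TA (methods 1·2): 0.35 vs {0.10, 0.06} → pass.
TB (methods 1·2): 0.44 vs {0.06, 0.10} → pass.
0 of 2 fail.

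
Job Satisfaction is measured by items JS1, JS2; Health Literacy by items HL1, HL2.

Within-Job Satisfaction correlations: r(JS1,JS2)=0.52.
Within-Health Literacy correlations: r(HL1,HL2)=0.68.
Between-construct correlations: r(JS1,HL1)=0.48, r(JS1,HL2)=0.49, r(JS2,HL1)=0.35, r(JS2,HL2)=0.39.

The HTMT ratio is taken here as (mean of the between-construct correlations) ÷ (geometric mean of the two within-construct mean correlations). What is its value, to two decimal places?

0.72

Mean between = 1.71/4 = 0.4275.
Mean within-JS = 0.52/1 = 0.5200; mean within-HL = 0.68/1 = 0.6800.
Geometric mean = √(0.5200 × 0.6800) = 0.5946.
HTMT = 0.4275 / 0.5946 = 0.72.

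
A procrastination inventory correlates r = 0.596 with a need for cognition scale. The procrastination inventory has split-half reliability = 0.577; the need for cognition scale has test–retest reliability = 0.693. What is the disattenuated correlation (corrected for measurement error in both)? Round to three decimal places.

r_true = r_obs / √(r_xx · r_yy) = 0.596 / √(0.577 × 0.693) = 0.596 / √0.399861 = 0.596 / 0.6323 ≈ 0.943.

0.943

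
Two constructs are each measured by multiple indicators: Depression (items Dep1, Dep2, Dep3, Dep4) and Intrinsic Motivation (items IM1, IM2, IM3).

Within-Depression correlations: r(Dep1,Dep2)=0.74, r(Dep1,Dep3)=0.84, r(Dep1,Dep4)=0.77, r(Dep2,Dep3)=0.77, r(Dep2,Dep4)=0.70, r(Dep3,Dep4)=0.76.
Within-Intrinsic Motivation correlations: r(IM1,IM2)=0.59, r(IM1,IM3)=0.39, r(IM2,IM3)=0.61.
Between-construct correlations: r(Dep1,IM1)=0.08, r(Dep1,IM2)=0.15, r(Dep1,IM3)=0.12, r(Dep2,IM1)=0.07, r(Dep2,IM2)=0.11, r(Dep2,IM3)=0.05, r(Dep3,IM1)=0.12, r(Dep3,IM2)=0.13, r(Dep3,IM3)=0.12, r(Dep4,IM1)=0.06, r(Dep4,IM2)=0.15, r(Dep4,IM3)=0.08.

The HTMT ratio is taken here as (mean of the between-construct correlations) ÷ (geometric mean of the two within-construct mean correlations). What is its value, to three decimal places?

0.162

Mean between = 1.24/12 = 0.1033.
Mean within-Dep = 4.58/6 = 0.7633; mean within-IM = 1.59/3 = 0.5300.
Geometric mean = √(0.7633 × 0.5300) = 0.6360.
HTMT = 0.1033 / 0.6360 = 0.162.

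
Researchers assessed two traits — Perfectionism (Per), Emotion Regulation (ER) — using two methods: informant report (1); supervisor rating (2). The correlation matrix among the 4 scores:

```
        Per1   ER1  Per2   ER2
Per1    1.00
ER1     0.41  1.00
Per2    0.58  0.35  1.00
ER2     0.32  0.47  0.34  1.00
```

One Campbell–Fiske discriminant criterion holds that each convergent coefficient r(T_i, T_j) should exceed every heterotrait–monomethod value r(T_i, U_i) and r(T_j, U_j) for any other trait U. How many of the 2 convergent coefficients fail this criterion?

Convergent coefficients and their comparison sets:
Per (methods 1·2): 0.58 vs {0.41, 0.34} → pass.
ER (methods 1·2): 0.47 vs {0.41, 0.34} → pass.
0 of 2 fail.

0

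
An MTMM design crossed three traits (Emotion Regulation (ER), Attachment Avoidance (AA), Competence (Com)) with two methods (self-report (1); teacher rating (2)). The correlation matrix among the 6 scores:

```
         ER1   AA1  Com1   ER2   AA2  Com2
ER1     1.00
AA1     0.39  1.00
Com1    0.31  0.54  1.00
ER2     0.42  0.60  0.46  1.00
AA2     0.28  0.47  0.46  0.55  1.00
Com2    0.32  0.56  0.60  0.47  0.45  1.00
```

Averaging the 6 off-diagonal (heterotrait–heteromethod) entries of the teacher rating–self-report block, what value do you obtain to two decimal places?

0.45

HTHM values (method 2 × method 1): 0.60, 0.46, 0.28, 0.46, 0.32, 0.56; mean = 2.68/6 = 0.45.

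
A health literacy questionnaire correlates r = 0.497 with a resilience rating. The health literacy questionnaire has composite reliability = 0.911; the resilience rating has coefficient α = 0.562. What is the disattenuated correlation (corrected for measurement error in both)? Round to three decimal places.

0.695

r_true = r_obs / √(r_xx · r_yy) = 0.497 / √(0.911 × 0.562) = 0.497 / √0.511982 = 0.497 / 0.7155 ≈ 0.695.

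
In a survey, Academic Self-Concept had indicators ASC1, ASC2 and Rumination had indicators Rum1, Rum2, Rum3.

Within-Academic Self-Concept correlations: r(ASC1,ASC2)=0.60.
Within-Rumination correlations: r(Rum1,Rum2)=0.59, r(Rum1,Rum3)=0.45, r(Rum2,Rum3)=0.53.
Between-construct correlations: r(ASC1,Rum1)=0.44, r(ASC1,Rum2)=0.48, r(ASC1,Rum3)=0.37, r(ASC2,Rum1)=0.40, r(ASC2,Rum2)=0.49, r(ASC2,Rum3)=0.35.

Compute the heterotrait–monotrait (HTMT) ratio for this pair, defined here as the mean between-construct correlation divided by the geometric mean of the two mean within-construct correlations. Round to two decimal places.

Between-construct mean = 2.53/6 = 0.4217.
Mean within-ASC = 0.60/1 = 0.6000; mean within-Rum = 1.57/3 = 0.5233.
Geometric mean = √(0.6000 × 0.5233) = 0.5603.
HTMT = 0.4217 / 0.5603 = 0.75.

0.75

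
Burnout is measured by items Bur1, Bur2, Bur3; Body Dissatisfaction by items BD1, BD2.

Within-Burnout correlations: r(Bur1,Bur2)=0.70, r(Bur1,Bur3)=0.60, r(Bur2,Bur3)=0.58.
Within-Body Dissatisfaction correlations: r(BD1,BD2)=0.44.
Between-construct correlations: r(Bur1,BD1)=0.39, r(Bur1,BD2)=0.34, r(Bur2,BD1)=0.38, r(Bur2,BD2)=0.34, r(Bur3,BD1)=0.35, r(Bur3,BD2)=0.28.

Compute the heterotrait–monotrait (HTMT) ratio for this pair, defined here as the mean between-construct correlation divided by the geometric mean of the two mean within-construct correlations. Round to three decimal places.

0.660

Mean heterotrait r = 2.08/6 = 0.3467.
Mean within-Bur = 1.88/3 = 0.6267; mean within-BD = 0.44/1 = 0.4400.
Geometric mean = √(0.6267 × 0.4400) = 0.5251.
HTMT = 0.3467 / 0.5251 = 0.660.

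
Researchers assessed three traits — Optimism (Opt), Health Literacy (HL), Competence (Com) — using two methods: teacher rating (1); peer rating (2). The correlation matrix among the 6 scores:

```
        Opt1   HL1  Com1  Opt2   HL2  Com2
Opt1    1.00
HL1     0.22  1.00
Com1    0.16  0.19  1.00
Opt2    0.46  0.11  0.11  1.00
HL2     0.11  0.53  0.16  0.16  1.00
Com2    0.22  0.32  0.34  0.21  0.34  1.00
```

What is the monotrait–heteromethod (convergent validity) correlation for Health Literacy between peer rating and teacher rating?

0.53

Same trait (HL), different methods: r(HL2, HL1) = 0.53.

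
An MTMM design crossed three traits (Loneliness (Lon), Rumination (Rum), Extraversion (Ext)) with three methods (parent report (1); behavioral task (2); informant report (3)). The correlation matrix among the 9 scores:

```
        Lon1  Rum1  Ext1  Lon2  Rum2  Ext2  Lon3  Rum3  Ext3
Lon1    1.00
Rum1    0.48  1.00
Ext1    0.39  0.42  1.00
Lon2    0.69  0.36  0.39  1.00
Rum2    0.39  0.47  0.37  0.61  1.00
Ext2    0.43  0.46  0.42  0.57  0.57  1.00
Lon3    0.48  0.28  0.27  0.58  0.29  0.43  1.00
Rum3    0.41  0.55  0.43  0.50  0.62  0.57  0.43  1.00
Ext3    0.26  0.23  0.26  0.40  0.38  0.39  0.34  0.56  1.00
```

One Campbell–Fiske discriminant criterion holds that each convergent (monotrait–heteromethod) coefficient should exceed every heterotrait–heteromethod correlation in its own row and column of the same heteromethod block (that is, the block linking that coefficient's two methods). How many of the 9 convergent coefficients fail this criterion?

3

Checking each validity diagonal entry against its comparison values:
Lon (methods 1·2): 0.69 vs {0.39, 0.36, 0.43, 0.39} → pass.
Lon (methods 1·3): 0.48 vs {0.41, 0.28, 0.26, 0.27} → pass.
Lon (methods 2·3): 0.58 vs {0.50, 0.29, 0.40, 0.43} → pass.
Rum (methods 1·2): 0.47 vs {0.36, 0.39, 0.46, 0.37} → pass.
Rum (methods 1·3): 0.55 vs {0.28, 0.41, 0.23, 0.43} → pass.
Rum (methods 2·3): 0.62 vs {0.29, 0.50, 0.38, 0.57} → pass.
Ext (methods 1·2): 0.42 vs {0.39, 0.43, 0.37, 0.46} → fail.
Ext (methods 1·3): 0.26 vs {0.27, 0.26, 0.43, 0.23} → fail.
Ext (methods 2·3): 0.39 vs {0.43, 0.40, 0.57, 0.38} → fail.
3 of 9 fail.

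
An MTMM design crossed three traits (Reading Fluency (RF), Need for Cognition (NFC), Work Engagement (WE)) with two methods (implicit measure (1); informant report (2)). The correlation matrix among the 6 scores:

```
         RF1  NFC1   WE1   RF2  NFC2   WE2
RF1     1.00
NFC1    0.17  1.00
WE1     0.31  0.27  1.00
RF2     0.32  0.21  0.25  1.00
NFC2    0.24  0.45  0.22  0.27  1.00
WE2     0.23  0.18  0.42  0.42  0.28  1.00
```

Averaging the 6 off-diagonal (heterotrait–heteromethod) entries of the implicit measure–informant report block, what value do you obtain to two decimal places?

0.22

HTHM values (method 1 × method 2): 0.24, 0.23, 0.21, 0.18, 0.25, 0.22; mean = 1.33/6 = 0.22.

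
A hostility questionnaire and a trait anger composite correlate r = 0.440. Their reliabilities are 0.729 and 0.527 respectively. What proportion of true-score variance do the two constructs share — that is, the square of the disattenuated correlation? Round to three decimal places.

0.504

Disattenuated r = 0.440 / √(0.729 × 0.527) = 0.440 / 0.6198 = 0.7099.
Shared true-score variance = 0.7099² = 0.5040 ≈ 0.504.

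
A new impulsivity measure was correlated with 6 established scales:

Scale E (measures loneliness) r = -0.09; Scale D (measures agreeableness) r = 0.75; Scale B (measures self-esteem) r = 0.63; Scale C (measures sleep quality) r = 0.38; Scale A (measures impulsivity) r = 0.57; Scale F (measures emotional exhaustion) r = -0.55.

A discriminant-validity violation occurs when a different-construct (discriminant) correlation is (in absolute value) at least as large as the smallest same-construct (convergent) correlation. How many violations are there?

2

Convergent (same construct = impulsivity): Scale A.
Smallest convergent = 0.57. Discriminant |r|: 0.09, 0.75, 0.63, 0.38, 0.55; count ≥ 0.57 → 2.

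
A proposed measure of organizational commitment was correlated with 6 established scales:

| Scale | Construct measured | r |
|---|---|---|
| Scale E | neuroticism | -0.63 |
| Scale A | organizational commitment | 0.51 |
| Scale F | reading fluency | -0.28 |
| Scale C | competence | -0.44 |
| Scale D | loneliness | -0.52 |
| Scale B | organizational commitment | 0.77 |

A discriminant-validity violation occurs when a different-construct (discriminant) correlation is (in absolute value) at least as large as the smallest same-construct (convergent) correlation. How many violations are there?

2

Convergent (same construct = organizational commitment): Scale A, Scale B.
Smallest convergent = 0.51. Discriminant |r|: 0.63, 0.28, 0.44, 0.52; count ≥ 0.51 → 2.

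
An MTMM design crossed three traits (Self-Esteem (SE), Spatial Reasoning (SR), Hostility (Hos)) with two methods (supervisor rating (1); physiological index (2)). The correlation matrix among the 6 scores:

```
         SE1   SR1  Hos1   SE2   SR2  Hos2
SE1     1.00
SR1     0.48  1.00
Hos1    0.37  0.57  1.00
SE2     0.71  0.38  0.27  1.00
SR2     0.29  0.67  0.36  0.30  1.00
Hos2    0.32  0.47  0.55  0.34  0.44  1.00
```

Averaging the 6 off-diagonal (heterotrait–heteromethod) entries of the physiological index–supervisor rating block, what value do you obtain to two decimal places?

HTHM values (method 2 × method 1): 0.38, 0.27, 0.29, 0.36, 0.32, 0.47; mean = 2.09/6 = 0.35.

0.35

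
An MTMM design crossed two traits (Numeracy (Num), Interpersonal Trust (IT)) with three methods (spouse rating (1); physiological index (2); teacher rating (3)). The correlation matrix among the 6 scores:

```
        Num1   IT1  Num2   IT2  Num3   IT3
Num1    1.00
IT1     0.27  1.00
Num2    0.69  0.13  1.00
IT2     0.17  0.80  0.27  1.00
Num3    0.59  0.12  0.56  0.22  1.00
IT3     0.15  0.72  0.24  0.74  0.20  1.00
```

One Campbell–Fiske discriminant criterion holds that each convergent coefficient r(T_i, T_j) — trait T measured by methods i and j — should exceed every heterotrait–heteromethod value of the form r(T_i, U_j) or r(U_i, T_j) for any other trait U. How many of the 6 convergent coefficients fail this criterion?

0

Each convergent coefficient versus the relevant comparison correlations:
Num (methods 1·2): 0.69 vs {0.17, 0.13} → pass.
Num (methods 1·3): 0.59 vs {0.15, 0.12} → pass.
Num (methods 2·3): 0.56 vs {0.24, 0.22} → pass.
IT (methods 1·2): 0.80 vs {0.13, 0.17} → pass.
IT (methods 1·3): 0.72 vs {0.12, 0.15} → pass.
IT (methods 2·3): 0.74 vs {0.22, 0.24} → pass.
0 of 6 fail.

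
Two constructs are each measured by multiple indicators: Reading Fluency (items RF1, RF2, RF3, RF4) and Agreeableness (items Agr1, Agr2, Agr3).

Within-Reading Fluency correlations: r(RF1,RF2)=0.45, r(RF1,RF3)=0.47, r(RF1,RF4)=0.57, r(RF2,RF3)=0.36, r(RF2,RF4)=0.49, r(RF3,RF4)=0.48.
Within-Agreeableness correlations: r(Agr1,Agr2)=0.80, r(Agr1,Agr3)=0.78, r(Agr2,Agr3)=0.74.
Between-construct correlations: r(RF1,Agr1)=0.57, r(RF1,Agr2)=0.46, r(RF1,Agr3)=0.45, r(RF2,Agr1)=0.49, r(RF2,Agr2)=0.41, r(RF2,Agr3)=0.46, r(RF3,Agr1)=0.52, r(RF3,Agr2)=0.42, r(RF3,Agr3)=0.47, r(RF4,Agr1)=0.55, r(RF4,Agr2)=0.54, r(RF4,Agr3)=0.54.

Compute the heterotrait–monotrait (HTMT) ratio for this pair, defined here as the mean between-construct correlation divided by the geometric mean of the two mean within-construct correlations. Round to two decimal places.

Mean between = 5.88/12 = 0.4900.
Mean within-RF = 2.82/6 = 0.4700; mean within-Agr = 2.32/3 = 0.7733.
Geometric mean = √(0.4700 × 0.7733) = 0.6029.
HTMT = 0.4900 / 0.6029 = 0.81.

0.81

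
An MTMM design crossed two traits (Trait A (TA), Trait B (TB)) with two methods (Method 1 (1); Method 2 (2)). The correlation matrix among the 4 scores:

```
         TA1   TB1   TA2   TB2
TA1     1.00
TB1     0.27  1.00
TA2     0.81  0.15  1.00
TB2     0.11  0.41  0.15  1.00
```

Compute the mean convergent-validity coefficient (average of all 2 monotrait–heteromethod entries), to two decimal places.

0.61

Convergent values: 0.81, 0.41; mean = 1.22/2 = 0.61.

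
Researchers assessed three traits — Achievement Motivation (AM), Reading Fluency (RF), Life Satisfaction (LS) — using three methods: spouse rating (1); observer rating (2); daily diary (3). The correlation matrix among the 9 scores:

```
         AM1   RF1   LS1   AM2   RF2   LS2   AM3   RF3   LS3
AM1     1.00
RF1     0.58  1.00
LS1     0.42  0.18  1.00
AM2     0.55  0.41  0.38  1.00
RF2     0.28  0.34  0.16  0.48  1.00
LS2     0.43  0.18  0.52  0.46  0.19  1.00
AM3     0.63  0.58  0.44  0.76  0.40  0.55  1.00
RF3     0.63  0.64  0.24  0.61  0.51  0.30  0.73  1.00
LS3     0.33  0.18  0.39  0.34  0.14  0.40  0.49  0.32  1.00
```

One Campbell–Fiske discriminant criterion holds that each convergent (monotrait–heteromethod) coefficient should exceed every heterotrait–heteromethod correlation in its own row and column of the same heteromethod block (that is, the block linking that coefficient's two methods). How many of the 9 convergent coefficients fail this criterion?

Checking each validity diagonal entry against its comparison values:
AM (methods 1·2): 0.55 vs {0.28, 0.41, 0.43, 0.38} → pass.
AM (methods 1·3): 0.63 vs {0.63, 0.58, 0.33, 0.44} → fail.
AM (methods 2·3): 0.76 vs {0.61, 0.40, 0.34, 0.55} → pass.
RF (methods 1·2): 0.34 vs {0.41, 0.28, 0.18, 0.16} → fail.
RF (methods 1·3): 0.64 vs {0.58, 0.63, 0.18, 0.24} → pass.
RF (methods 2·3): 0.51 vs {0.40, 0.61, 0.14, 0.30} → fail.
LS (methods 1·2): 0.52 vs {0.38, 0.43, 0.16, 0.18} → pass.
LS (methods 1·3): 0.39 vs {0.44, 0.33, 0.24, 0.18} → fail.
LS (methods 2·3): 0.40 vs {0.55, 0.34, 0.30, 0.14} → fail.
5 of 9 fail.

5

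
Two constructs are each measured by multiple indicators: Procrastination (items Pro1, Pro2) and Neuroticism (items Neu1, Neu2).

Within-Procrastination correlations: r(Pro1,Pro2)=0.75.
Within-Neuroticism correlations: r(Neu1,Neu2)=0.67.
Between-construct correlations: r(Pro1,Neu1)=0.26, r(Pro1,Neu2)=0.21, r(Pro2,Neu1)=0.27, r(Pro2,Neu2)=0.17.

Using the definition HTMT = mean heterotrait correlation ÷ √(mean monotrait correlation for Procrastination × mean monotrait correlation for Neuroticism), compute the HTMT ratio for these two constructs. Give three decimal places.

Between-construct mean = 0.91/4 = 0.2275.
Mean within-Pro = 0.75/1 = 0.7500; mean within-Neu = 0.67/1 = 0.6700.
Geometric mean = √(0.7500 × 0.6700) = 0.7089.
HTMT = 0.2275 / 0.7089 = 0.321.

0.321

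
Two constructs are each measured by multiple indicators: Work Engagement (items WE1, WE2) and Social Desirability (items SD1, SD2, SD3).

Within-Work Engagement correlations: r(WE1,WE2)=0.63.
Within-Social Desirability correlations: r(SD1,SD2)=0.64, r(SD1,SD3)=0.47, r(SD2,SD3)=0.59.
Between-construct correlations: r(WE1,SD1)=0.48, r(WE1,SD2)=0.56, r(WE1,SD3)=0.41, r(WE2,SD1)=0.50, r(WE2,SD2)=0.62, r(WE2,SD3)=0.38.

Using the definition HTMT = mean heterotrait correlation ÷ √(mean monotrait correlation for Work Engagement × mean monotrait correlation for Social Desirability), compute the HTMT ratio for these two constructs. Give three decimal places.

0.823

Mean between = 2.95/6 = 0.4917.
Mean within-WE = 0.63/1 = 0.6300; mean within-SD = 1.70/3 = 0.5667.
Geometric mean = √(0.6300 × 0.5667) = 0.5975.
HTMT = 0.4917 / 0.5975 = 0.823.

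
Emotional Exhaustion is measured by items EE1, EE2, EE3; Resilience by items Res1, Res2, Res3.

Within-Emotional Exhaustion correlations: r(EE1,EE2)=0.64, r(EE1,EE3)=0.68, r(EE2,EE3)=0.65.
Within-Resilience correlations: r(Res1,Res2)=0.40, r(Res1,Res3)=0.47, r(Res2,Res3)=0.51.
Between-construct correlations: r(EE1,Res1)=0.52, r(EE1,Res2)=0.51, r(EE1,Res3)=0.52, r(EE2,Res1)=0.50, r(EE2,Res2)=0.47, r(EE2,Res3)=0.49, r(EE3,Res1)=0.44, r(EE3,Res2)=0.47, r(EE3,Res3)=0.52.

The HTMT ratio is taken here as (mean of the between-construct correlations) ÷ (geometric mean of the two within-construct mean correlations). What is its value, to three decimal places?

Mean between = 4.44/9 = 0.4933.
Mean within-EE = 1.97/3 = 0.6567; mean within-Res = 1.38/3 = 0.4600.
Geometric mean = √(0.6567 × 0.4600) = 0.5496.
HTMT = 0.4933 / 0.5496 = 0.898.

0.898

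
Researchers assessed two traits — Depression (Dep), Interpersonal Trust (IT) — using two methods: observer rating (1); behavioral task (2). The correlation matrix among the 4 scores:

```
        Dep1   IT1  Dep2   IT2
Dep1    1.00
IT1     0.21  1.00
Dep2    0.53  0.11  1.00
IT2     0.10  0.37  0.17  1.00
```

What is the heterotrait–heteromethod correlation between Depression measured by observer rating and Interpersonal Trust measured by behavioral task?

0.10

Different traits and methods: r(Dep1, IT2) = 0.10.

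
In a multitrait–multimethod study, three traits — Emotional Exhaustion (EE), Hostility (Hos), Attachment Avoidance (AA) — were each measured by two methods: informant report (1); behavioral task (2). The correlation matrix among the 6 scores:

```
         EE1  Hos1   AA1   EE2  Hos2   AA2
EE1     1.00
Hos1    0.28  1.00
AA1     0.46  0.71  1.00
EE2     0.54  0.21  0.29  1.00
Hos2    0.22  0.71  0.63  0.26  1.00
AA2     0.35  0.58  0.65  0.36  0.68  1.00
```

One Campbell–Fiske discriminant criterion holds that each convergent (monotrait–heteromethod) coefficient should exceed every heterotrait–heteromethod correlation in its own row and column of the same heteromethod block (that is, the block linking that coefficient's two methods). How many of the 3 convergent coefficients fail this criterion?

0

Convergent coefficients and their comparison sets:
EE (methods 1·2): 0.54 vs {0.22, 0.21, 0.35, 0.29} → pass.
Hos (methods 1·2): 0.71 vs {0.21, 0.22, 0.58, 0.63} → pass.
AA (methods 1·2): 0.65 vs {0.29, 0.35, 0.63, 0.58} → pass.
0 of 3 fail.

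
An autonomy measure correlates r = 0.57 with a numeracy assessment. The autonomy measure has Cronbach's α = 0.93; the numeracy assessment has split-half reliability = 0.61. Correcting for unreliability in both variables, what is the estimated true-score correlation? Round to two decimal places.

r_true = r_obs / √(r_xx · r_yy) = 0.57 / √(0.93 × 0.61) = 0.57 / √0.5673 = 0.57 / 0.7532 ≈ 0.76.

0.76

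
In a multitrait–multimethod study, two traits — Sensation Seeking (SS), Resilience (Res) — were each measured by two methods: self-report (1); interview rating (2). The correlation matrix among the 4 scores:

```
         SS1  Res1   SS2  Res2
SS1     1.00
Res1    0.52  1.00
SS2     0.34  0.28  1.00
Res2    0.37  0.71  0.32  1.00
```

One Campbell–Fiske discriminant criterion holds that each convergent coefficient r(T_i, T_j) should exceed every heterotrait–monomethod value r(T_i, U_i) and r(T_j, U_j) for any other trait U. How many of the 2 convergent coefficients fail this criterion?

1

Each convergent coefficient versus the relevant comparison correlations:
SS (methods 1·2): 0.34 vs {0.52, 0.32} → fail.
Res (methods 1·2): 0.71 vs {0.52, 0.32} → pass.
1 of 2 fail.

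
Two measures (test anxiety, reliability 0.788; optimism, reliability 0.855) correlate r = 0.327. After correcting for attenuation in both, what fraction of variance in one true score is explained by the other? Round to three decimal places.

Disattenuated r = 0.327 / √(0.788 × 0.855) = 0.327 / 0.8208 = 0.3984.
Shared true-score variance = 0.3984² = 0.1587 ≈ 0.159.

0.159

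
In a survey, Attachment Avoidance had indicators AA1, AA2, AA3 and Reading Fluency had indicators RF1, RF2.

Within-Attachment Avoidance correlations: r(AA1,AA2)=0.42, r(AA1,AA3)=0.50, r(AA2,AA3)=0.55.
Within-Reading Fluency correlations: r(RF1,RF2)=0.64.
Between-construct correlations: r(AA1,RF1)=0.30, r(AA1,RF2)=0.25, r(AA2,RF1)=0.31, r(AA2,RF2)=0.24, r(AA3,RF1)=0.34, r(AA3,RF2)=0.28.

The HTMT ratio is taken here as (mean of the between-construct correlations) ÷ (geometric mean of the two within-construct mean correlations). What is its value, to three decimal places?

Mean between = 1.72/6 = 0.2867.
Mean within-AA = 1.47/3 = 0.4900; mean within-RF = 0.64/1 = 0.6400.
Geometric mean = √(0.4900 × 0.6400) = 0.5600.
HTMT = 0.2867 / 0.5600 = 0.512.

0.512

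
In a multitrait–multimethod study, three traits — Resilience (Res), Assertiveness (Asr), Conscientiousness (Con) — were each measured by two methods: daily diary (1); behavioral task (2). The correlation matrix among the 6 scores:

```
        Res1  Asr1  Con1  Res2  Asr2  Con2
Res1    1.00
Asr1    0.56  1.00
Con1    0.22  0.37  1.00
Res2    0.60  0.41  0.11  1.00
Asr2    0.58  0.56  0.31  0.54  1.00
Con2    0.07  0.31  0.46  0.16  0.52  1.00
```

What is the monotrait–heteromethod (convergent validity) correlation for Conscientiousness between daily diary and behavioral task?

Same trait (Con), different methods: r(Con1, Con2) = 0.46.

0.46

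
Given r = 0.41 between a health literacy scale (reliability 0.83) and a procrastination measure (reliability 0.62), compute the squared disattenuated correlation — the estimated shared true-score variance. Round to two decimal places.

Disattenuated r = 0.41 / √(0.83 × 0.62) = 0.41 / 0.7174 = 0.5715.
Shared true-score variance = 0.5715² = 0.3266 ≈ 0.33.

0.33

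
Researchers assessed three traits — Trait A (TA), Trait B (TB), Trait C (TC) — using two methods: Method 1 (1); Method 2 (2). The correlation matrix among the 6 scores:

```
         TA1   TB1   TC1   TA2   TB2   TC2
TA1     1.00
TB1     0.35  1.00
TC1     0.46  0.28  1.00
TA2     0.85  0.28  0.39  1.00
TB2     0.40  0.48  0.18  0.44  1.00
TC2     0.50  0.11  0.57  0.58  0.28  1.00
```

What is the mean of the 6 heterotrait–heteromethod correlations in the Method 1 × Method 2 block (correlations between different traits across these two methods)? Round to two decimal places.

HTHM values (method 1 × method 2): 0.40, 0.50, 0.28, 0.11, 0.39, 0.18; mean = 1.86/6 = 0.31.

0.31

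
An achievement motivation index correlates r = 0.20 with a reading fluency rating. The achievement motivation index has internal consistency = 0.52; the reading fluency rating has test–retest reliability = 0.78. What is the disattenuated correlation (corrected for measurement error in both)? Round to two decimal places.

r_true = r_obs / √(r_xx · r_yy) = 0.20 / √(0.52 × 0.78) = 0.20 / √0.4056 = 0.20 / 0.6369 ≈ 0.31.

0.31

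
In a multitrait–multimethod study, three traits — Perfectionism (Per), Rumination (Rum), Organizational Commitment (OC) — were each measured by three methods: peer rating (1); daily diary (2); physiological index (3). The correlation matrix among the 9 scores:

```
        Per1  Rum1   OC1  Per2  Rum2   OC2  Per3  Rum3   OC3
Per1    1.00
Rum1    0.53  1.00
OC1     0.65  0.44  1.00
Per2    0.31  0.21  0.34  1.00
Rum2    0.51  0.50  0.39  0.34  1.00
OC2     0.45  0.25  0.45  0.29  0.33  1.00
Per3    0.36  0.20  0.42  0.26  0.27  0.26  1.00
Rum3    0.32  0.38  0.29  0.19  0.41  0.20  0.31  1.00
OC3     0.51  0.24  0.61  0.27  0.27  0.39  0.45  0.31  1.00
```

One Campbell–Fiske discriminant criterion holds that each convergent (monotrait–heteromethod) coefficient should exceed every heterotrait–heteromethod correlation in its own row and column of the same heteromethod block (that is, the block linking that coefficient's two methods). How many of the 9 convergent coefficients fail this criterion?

5

Checking each validity diagonal entry against its comparison values:
Per (methods 1·2): 0.31 vs {0.51, 0.21, 0.45, 0.34} → fail.
Per (methods 1·3): 0.36 vs {0.32, 0.20, 0.51, 0.42} → fail.
Per (methods 2·3): 0.26 vs {0.19, 0.27, 0.27, 0.26} → fail.
Rum (methods 1·2): 0.50 vs {0.21, 0.51, 0.25, 0.39} → fail.
Rum (methods 1·3): 0.38 vs {0.20, 0.32, 0.24, 0.29} → pass.
Rum (methods 2·3): 0.41 vs {0.27, 0.19, 0.27, 0.20} → pass.
OC (methods 1·2): 0.45 vs {0.34, 0.45, 0.39, 0.25} → fail.
OC (methods 1·3): 0.61 vs {0.42, 0.51, 0.29, 0.24} → pass.
OC (methods 2·3): 0.39 vs {0.26, 0.27, 0.20, 0.27} → pass.
5 of 9 fail.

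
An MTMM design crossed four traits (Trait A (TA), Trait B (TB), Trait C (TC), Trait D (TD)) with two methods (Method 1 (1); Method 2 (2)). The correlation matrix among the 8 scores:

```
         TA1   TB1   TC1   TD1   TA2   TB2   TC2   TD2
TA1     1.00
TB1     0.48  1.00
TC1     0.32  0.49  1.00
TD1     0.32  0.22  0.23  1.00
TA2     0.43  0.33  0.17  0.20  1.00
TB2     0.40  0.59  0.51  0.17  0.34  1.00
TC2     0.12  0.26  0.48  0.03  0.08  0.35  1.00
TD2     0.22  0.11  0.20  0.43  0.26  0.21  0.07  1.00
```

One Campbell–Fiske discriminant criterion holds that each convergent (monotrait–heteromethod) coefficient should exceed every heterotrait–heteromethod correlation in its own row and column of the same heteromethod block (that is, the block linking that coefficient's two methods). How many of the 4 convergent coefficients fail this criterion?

1

Checking each validity diagonal entry against its comparison values:
TA (methods 1·2): 0.43 vs {0.40, 0.33, 0.12, 0.17, 0.22, 0.20} → pass.
TB (methods 1·2): 0.59 vs {0.33, 0.40, 0.26, 0.51, 0.11, 0.17} → pass.
TC (methods 1·2): 0.48 vs {0.17, 0.12, 0.51, 0.26, 0.20, 0.03} → fail.
TD (methods 1·2): 0.43 vs {0.20, 0.22, 0.17, 0.11, 0.03, 0.20} → pass.
1 of 4 fail.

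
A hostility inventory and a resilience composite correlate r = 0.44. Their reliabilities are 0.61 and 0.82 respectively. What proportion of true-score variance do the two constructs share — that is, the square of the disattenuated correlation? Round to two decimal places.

0.39

Disattenuated r = 0.44 / √(0.61 × 0.82) = 0.44 / 0.7072 = 0.6222.
Shared true-score variance = 0.6222² = 0.3871 ≈ 0.39.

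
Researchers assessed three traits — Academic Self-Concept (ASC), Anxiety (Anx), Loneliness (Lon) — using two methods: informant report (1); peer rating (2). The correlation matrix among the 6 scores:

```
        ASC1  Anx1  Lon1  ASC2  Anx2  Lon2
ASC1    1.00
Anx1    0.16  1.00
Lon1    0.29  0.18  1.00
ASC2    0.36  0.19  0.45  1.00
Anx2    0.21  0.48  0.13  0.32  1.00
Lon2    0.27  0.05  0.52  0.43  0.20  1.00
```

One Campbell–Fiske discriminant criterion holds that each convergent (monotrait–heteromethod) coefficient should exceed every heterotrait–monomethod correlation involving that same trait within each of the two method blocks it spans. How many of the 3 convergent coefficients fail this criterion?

Each convergent coefficient versus the relevant comparison correlations:
ASC (methods 1·2): 0.36 vs {0.16, 0.32, 0.29, 0.43} → fail.
Anx (methods 1·2): 0.48 vs {0.16, 0.32, 0.18, 0.20} → pass.
Lon (methods 1·2): 0.52 vs {0.29, 0.43, 0.18, 0.20} → pass.
1 of 3 fail.

1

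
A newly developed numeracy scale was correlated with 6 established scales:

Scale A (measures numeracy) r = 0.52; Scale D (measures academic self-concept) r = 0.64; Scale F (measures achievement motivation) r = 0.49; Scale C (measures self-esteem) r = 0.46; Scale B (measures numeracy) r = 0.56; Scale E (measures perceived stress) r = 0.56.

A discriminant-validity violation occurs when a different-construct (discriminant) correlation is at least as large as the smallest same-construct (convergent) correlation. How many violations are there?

Convergent (same construct = numeracy): Scale A, Scale B.
Smallest convergent = 0.52. Discriminant values: 0.64, 0.49, 0.46, 0.56; count ≥ 0.52 → 2.

2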